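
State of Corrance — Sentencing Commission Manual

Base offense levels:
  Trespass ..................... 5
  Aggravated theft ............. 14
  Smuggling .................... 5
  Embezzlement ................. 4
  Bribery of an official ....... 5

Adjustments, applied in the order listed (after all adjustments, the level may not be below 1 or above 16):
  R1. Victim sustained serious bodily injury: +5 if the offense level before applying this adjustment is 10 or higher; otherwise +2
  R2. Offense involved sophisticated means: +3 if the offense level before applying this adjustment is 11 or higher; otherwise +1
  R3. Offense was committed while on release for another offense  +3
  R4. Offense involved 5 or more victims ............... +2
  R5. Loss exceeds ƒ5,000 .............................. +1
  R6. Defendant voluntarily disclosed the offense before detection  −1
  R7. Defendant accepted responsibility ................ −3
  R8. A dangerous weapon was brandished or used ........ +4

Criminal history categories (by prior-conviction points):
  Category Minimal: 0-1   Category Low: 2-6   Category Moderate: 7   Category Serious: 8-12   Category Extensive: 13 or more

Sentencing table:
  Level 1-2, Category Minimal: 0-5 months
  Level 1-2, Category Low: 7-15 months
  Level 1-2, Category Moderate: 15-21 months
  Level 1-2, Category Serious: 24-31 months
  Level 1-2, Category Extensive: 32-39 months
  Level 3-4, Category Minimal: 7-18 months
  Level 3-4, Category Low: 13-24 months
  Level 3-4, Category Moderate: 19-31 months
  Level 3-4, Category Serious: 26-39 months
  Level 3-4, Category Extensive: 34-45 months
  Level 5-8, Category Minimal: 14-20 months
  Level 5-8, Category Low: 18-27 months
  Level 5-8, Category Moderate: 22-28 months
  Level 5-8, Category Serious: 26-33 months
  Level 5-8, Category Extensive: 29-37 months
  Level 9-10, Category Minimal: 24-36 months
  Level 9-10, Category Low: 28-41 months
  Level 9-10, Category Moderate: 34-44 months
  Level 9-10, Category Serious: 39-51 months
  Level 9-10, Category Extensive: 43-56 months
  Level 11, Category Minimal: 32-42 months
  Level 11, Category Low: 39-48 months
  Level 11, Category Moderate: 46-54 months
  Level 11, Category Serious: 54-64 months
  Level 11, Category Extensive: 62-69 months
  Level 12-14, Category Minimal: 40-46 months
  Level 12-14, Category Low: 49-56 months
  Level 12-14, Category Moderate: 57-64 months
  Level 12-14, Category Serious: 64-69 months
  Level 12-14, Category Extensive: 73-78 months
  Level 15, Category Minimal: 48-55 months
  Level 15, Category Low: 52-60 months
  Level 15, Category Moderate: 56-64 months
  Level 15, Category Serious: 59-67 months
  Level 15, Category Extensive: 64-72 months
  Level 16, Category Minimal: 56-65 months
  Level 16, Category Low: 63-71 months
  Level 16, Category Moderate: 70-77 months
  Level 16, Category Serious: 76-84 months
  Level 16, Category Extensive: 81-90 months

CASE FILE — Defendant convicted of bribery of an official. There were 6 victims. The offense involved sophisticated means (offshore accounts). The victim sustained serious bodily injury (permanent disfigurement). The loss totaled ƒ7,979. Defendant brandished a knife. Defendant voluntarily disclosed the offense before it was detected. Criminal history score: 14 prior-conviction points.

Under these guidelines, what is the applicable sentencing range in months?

Base offense level for bribery of an official: 5.
R1 applies (level before this adjustment is 5 < 10, so +2): 5 + 2 = 7.
R2 applies (level before this adjustment is 7 < 11, so +1): 7 + 1 = 8.
R3 does not apply.
R4 applies: 8 + 2 = 10.
R5 applies: 10 + 1 = 11.
R6 applies: 11 − 1 = 10.
R7 does not apply.
R8 applies: 10 + 4 = 14.
Final offense level: 14.
Criminal history: 14 prior points → Category Extensive (13+).
Level 14 falls in the 12-14 band.
Grid: Level 12-14 × Category Extensive = 73-78 months.

73-78 months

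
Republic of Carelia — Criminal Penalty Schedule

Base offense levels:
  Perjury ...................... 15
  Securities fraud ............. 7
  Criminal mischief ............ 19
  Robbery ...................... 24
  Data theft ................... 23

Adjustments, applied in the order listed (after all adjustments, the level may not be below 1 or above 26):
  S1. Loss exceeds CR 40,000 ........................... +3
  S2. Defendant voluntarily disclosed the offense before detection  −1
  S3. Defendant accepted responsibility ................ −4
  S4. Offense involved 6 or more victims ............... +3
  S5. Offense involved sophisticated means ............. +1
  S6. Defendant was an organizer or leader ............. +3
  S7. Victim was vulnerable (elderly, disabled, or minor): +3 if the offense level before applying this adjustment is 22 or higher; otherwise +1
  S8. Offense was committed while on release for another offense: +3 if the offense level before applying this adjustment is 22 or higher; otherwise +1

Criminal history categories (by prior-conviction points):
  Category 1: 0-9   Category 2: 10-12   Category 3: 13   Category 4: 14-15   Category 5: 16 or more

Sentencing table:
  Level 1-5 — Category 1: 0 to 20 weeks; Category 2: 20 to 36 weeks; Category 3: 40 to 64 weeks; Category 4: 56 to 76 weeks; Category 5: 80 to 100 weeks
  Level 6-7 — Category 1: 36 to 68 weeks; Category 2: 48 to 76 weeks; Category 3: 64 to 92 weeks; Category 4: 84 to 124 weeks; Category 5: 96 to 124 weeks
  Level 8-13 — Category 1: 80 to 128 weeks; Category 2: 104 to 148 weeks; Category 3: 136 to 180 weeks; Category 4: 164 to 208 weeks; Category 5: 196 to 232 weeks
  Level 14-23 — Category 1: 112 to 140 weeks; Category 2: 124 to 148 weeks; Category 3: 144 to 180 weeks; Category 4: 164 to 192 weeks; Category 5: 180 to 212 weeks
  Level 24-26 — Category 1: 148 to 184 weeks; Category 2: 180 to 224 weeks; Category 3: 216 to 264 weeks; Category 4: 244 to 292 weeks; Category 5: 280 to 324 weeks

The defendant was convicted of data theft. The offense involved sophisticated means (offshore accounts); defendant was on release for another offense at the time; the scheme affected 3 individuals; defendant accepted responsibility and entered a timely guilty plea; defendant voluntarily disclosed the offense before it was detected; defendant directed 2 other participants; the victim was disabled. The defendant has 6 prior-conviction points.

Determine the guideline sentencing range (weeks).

Base offense level for data theft: 23.
S1 does not apply.
S2 applies: 23 − 1 = 22.
S3 applies: 22 − 4 = 18.
S5 applies: 18 + 1 = 19.
S6 applies: 19 + 3 = 22.
S7 applies (level before this adjustment is 22 ≥ 22, so +3): 22 + 3 = 25.
S8 applies (level before this adjustment is 25 ≥ 22, so +3): 25 + 3 = 28.
Level 28 exceeds the maximum of 26; capped at 26.
Final offense level: 26.
Criminal history: 6 prior points → Category 1 (0-9).
Level 26 falls in the 24-26 band.
Grid: Level 24-26 × Category 1 = 148-184 weeks.

148-184 weeks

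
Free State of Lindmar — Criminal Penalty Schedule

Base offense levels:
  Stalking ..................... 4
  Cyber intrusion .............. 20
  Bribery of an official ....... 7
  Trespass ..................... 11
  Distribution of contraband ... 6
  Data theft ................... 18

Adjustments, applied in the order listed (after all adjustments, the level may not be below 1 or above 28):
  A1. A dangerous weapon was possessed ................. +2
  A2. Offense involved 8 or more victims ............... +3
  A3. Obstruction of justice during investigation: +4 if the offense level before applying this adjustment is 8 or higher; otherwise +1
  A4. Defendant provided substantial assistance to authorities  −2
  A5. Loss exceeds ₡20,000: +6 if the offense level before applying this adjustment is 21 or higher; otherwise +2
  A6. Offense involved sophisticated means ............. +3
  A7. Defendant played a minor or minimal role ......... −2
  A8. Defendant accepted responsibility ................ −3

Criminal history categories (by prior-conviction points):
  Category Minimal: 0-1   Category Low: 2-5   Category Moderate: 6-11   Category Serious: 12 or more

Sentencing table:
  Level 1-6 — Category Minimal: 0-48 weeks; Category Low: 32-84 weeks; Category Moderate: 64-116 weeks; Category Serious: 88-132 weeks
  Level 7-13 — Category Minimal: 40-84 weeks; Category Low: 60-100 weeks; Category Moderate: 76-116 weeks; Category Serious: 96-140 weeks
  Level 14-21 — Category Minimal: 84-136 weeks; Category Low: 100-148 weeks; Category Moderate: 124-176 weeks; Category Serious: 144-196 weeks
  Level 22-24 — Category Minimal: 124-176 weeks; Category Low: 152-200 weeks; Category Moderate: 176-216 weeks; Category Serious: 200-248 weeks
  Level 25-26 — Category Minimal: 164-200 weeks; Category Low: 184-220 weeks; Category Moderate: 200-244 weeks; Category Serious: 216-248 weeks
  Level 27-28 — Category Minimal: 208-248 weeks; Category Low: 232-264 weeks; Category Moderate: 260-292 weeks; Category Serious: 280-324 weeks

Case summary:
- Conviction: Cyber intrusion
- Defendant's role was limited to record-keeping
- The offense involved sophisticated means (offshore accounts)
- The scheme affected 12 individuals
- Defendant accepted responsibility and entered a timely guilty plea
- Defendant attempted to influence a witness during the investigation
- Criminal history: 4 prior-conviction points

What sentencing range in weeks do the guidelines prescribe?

Base offense level for cyber intrusion: 20.
A2 applies: 20 + 3 = 23.
A3 applies (level before this adjustment is 23 ≥ 8, so +4): 23 + 4 = 27.
A6 applies: 27 + 3 = 30.
A7 applies: 30 − 2 = 28.
A8 applies: 28 − 3 = 25.
Final offense level: 25.
Criminal history: 4 prior points → Category Low (2-5).
Level 25 falls in the 25-26 band.
Grid: Level 25-26 × Category Low = 184-220 weeks.

184-220 weeks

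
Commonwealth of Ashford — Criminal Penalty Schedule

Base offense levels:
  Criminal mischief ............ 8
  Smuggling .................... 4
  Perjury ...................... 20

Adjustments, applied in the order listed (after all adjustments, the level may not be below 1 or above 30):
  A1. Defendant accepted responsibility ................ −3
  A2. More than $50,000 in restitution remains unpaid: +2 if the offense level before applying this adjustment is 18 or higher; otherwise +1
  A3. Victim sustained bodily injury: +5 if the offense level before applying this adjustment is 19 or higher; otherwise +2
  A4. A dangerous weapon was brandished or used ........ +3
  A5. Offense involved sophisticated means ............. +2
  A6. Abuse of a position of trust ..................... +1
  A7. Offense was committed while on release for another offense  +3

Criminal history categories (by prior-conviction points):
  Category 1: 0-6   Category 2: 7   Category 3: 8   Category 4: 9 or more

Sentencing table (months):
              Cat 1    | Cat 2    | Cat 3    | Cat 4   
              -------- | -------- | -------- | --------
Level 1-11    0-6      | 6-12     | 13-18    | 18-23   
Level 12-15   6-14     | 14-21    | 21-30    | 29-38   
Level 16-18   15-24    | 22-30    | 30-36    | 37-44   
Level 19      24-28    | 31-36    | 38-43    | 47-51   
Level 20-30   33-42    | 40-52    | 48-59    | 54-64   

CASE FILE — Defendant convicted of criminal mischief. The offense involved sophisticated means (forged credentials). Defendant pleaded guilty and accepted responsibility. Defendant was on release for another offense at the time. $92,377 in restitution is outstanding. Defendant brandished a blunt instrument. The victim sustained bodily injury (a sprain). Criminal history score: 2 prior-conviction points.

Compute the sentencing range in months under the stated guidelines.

Base offense level for criminal mischief: 8.
A1 applies: 8 − 3 = 5.
A2 applies (level before this adjustment is 5 < 18, so +1): 5 + 1 = 6.
A3 applies (level before this adjustment is 6 < 19, so +2): 6 + 2 = 8.
A4 applies: 8 + 3 = 11.
A5 applies: 11 + 2 = 13.
A7 applies: 13 + 3 = 16.
Final offense level: 16.
Criminal history: 2 prior points → Category 1 (0-6).
Level 16 falls in the 16-18 band.
Grid: Level 16-18 × Category 1 = 15-24 months.

15-24 months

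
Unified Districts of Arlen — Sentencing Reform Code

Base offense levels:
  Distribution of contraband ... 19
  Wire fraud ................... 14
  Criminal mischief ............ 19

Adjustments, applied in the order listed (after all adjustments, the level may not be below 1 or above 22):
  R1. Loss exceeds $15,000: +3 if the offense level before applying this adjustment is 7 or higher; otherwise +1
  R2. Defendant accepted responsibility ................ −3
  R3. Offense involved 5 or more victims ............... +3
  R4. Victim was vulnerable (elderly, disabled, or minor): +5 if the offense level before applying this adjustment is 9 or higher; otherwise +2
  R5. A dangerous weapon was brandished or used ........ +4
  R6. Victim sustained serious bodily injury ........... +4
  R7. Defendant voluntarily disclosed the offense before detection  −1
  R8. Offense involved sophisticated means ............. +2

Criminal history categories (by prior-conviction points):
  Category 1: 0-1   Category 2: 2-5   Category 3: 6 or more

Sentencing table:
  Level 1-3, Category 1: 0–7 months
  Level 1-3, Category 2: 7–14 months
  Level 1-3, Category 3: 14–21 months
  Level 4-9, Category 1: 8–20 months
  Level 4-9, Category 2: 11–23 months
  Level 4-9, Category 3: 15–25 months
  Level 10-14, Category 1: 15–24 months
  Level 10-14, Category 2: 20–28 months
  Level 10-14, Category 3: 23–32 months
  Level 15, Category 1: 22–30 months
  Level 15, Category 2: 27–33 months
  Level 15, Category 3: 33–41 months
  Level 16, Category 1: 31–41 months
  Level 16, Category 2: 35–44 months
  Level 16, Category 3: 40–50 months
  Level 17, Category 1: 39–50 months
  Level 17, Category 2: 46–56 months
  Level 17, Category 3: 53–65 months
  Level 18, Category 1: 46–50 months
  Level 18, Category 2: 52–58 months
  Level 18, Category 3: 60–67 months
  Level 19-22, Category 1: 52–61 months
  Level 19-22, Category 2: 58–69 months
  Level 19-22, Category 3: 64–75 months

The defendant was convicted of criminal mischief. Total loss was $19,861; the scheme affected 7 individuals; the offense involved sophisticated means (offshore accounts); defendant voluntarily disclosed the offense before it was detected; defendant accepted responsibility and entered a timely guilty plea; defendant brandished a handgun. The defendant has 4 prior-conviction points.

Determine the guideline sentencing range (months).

Base offense level for criminal mischief: 19.
R1 applies (level before this adjustment is 19 ≥ 7, so +3): 19 + 3 = 22.
R2 applies: 22 − 3 = 19.
R3 applies: 19 + 3 = 22.
R4 does not apply.
R5 applies: 22 + 4 = 26.
R7 applies: 26 − 1 = 25.
R8 applies: 25 + 2 = 27.
Level 27 exceeds the maximum of 22; capped at 22.
Final offense level: 22.
Criminal history: 4 prior points → Category 2 (2-5).
Level 22 falls in the 19-22 band.
Grid: Level 19-22 × Category 2 = 58-69 months.

58-69 months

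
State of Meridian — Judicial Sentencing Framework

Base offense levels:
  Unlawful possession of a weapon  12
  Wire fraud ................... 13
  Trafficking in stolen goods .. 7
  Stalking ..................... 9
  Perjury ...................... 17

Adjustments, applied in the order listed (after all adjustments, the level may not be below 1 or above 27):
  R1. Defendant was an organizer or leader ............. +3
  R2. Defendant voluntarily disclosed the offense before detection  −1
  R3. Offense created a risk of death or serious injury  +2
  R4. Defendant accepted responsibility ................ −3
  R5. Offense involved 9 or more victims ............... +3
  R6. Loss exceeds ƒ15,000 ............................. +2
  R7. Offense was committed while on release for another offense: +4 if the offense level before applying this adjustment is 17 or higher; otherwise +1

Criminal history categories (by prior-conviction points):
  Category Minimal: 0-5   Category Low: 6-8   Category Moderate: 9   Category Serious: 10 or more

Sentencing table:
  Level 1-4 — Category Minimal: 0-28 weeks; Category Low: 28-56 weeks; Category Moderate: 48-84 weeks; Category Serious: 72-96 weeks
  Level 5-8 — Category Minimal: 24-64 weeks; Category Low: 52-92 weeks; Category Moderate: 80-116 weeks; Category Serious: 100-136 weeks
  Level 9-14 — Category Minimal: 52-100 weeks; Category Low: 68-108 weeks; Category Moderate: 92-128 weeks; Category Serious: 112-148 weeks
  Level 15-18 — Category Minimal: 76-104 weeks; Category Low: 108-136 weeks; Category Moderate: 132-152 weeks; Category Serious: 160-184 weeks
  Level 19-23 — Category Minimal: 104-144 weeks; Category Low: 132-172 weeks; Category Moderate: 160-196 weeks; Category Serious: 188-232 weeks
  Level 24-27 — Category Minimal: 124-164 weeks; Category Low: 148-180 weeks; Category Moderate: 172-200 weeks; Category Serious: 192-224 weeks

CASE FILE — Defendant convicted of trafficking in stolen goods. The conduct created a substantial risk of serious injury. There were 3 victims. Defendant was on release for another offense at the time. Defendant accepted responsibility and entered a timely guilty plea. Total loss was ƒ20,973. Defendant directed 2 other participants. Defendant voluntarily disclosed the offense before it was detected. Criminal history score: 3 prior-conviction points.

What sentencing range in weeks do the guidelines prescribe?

52-100 weeks

Base offense level for trafficking in stolen goods: 7.
R1 applies: 7 + 3 = 10.
R2 applies: 10 − 1 = 9.
R3 applies: 9 + 2 = 11.
R4 applies: 11 − 3 = 8.
R6 applies: 8 + 2 = 10.
R7 applies (level before this adjustment is 10 < 17, so +1): 10 + 1 = 11.
Final offense level: 11.
Criminal history: 3 prior points → Category Minimal (0-5).
Level 11 falls in the 9-14 band.
Grid: Level 9-14 × Category Minimal = 52-100 weeks.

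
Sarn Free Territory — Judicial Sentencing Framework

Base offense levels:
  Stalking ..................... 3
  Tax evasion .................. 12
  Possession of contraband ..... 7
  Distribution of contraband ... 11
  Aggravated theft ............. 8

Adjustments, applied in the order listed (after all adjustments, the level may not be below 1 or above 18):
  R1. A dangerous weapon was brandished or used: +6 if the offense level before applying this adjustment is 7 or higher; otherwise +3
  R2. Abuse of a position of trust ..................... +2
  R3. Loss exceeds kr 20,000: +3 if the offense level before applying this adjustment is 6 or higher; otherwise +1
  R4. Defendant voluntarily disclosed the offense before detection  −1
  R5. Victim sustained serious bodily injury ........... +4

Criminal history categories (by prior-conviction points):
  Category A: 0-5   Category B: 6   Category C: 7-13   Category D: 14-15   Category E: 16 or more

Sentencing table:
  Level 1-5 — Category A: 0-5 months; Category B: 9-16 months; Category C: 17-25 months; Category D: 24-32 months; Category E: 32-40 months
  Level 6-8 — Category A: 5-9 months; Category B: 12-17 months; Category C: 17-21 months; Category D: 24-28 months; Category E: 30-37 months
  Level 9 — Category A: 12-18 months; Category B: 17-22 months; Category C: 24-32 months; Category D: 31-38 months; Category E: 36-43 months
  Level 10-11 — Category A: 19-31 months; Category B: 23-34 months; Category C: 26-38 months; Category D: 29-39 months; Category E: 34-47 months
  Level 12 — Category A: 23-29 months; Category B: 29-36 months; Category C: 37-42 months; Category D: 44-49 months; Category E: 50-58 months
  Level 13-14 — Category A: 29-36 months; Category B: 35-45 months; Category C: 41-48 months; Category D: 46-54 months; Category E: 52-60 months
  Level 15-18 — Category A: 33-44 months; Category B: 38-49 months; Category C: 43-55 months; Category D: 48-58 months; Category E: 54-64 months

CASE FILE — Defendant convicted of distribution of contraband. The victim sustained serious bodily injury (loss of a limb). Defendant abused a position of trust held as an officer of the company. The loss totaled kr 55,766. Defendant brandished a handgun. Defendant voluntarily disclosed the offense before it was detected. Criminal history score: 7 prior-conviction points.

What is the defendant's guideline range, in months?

43-55 months

Base offense level for distribution of contraband: 11.
R1 applies (level before this adjustment is 11 ≥ 7, so +6): 11 + 6 = 17.
R2 applies: 17 + 2 = 19.
R3 applies (level before this adjustment is 19 ≥ 6, so +3): 19 + 3 = 22.
R4 applies: 22 − 1 = 21.
R5 applies: 21 + 4 = 25.
Level 25 exceeds the maximum of 18; capped at 18.
Final offense level: 18.
Criminal history: 7 prior points → Category C (7-13).
Level 18 falls in the 15-18 band.
Grid: Level 15-18 × Category C = 43-55 months.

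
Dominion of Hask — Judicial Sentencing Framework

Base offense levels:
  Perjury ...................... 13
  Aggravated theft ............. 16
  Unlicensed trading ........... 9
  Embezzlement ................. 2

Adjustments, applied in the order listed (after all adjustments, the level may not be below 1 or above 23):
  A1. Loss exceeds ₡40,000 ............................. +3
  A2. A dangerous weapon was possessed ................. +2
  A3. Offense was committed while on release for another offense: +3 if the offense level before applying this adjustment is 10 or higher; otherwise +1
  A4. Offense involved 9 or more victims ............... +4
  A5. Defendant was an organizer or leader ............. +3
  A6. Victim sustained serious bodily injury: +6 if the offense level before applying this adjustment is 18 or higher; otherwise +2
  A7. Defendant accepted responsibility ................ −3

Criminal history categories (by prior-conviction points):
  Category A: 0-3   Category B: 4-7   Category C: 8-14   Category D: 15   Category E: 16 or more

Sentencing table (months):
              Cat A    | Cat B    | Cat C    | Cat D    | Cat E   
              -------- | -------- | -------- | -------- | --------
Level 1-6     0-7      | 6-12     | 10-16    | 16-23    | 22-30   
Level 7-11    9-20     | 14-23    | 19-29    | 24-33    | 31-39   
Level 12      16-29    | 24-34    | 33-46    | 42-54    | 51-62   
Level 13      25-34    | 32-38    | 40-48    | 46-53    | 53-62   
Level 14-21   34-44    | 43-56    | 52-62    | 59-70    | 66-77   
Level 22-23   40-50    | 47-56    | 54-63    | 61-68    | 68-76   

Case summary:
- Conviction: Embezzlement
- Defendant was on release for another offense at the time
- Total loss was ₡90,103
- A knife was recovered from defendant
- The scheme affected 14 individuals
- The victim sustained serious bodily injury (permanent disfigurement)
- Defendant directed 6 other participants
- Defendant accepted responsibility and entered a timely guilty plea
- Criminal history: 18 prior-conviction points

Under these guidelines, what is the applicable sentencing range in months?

66-77 months

Base offense level for embezzlement: 2.
A1 applies: 2 + 3 = 5.
A2 applies: 5 + 2 = 7.
A3 applies (level before this adjustment is 7 < 10, so +1): 7 + 1 = 8.
A4 applies: 8 + 4 = 12.
A5 applies: 12 + 3 = 15.
A6 applies (level before this adjustment is 15 < 18, so +2): 15 + 2 = 17.
A7 applies: 17 − 3 = 14.
Final offense level: 14.
Criminal history: 18 prior points → Category E (16+).
Level 14 falls in the 14-21 band.
Grid: Level 14-21 × Category E = 66-77 months.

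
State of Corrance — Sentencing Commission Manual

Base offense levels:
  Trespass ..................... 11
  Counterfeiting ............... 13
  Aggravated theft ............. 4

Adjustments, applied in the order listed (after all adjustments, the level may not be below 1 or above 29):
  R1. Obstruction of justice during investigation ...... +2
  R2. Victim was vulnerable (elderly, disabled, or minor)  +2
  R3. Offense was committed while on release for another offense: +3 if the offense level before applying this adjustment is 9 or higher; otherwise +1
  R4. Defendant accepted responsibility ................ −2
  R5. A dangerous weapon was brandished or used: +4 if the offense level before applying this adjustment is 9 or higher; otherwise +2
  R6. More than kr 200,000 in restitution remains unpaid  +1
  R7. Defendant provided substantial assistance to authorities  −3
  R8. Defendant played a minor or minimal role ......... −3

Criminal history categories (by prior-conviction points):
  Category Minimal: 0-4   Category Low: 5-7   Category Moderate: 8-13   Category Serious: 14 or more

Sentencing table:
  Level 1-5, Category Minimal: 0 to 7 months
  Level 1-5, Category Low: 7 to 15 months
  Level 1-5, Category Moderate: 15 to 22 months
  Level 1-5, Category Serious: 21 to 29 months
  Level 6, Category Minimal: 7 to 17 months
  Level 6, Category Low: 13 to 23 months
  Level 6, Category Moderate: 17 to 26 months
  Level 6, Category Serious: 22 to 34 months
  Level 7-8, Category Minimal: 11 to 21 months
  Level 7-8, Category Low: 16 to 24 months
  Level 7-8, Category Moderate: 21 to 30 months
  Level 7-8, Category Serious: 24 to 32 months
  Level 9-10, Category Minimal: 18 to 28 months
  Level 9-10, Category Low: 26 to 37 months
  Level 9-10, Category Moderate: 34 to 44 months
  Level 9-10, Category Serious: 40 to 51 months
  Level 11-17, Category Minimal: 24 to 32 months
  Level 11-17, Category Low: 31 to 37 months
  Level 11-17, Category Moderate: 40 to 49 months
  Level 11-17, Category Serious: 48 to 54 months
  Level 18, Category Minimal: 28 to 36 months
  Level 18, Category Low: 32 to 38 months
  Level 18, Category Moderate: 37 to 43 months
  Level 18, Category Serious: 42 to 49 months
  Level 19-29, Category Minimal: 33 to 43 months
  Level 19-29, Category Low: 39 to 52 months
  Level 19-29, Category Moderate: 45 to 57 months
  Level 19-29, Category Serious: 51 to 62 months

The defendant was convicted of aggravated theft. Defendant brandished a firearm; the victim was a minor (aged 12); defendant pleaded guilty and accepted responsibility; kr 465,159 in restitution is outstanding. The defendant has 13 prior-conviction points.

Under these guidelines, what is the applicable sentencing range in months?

Base offense level for aggravated theft: 4.
R1 does not apply.
R2 applies: 4 + 2 = 6.
R3 does not apply.
R4 applies: 6 − 2 = 4.
R5 applies (level before this adjustment is 4 < 9, so +2): 4 + 2 = 6.
R6 applies: 6 + 1 = 7.
R8 does not apply.
Final offense level: 7.
Criminal history: 13 prior points → Category Moderate (8-13).
Level 7 falls in the 7-8 band.
Grid: Level 7-8 × Category Moderate = 21-30 months.

21-30 months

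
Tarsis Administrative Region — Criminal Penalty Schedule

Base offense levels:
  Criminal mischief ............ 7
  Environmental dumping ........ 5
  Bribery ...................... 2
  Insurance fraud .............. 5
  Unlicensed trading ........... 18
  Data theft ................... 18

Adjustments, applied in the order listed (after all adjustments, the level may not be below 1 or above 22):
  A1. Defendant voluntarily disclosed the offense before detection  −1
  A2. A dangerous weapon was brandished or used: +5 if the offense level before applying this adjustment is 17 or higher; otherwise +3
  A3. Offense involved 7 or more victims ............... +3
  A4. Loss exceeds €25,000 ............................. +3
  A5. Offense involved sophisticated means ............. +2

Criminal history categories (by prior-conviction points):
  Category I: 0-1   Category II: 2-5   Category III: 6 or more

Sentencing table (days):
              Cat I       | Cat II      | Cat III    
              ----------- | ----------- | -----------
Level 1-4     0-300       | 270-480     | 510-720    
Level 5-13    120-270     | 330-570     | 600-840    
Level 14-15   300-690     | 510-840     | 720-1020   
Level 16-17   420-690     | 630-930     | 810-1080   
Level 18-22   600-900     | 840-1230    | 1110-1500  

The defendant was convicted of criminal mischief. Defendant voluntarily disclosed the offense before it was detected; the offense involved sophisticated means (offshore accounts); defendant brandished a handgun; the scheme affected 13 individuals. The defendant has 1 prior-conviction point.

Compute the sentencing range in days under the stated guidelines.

Base offense level for criminal mischief: 7.
A1 applies: 7 − 1 = 6.
A2 applies (level before this adjustment is 6 < 17, so +3): 6 + 3 = 9.
A3 applies: 9 + 3 = 12.
A5 applies: 12 + 2 = 14.
Final offense level: 14.
Criminal history: 1 prior point → Category I (0-1).
Level 14 falls in the 14-15 band.
Grid: Level 14-15 × Category I = 300-690 days.

300-690 days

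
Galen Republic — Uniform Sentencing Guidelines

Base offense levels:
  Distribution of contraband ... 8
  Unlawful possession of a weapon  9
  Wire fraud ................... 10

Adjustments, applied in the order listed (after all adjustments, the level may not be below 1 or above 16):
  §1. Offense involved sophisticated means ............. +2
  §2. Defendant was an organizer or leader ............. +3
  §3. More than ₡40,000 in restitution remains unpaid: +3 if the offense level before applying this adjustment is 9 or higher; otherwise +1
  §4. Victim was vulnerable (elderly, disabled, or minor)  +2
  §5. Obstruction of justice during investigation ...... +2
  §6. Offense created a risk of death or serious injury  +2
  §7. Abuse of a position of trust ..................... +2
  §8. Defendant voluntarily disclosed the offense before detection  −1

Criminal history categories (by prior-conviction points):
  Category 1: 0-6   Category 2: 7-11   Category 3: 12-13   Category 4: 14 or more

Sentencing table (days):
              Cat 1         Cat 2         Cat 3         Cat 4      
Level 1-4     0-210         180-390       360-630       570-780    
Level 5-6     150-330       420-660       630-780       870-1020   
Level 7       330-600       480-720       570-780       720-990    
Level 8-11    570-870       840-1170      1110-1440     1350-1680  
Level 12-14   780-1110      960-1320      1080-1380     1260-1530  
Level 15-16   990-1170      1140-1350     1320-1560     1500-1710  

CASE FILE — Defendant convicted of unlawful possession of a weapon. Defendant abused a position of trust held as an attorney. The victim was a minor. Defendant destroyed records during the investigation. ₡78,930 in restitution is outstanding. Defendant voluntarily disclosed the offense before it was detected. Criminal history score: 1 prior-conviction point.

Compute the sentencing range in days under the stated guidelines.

990-1170 days

Base offense level for unlawful possession of a weapon: 9.
§1 does not apply.
§3 applies (level before this adjustment is 9 ≥ 9, so +3): 9 + 3 = 12.
§4 applies: 12 + 2 = 14.
§5 applies: 14 + 2 = 16.
§6 does not apply.
§7 applies: 16 + 2 = 18.
§8 applies: 18 − 1 = 17.
Level 17 exceeds the maximum of 16; capped at 16.
Final offense level: 16.
Criminal history: 1 prior point → Category 1 (0-6).
Level 16 falls in the 15-16 band.
Grid: Level 15-16 × Category 1 = 990-1170 days.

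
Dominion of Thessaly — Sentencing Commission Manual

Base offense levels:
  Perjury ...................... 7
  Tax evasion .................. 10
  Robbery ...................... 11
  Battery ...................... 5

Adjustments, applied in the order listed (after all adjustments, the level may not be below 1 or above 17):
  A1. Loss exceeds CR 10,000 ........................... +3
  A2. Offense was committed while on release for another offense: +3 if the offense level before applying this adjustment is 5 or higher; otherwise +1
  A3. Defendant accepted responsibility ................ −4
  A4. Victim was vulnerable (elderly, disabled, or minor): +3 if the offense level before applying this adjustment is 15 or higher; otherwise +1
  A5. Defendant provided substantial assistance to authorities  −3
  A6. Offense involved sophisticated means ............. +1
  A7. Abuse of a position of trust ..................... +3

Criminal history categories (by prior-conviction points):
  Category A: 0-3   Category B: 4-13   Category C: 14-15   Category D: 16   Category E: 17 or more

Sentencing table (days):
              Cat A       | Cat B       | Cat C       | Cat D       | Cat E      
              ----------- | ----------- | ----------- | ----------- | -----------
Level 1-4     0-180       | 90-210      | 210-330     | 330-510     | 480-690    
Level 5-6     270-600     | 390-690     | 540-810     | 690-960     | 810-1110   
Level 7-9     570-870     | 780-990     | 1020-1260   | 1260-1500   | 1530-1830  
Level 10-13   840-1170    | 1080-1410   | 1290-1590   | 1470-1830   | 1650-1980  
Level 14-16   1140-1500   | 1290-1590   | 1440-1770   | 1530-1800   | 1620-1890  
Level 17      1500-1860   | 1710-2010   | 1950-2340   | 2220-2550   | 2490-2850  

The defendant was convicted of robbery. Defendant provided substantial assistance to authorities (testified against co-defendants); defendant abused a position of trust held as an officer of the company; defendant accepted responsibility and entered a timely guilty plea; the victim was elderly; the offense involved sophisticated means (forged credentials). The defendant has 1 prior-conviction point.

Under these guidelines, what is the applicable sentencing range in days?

570-870 days

Base offense level for robbery: 11.
A1 does not apply.
A3 applies: 11 − 4 = 7.
A4 applies (level before this adjustment is 7 < 15, so +1): 7 + 1 = 8.
A5 applies: 8 − 3 = 5.
A6 applies: 5 + 1 = 6.
A7 applies: 6 + 3 = 9.
Final offense level: 9.
Criminal history: 1 prior point → Category A (0-3).
Level 9 falls in the 7-9 band.
Grid: Level 7-9 × Category A = 570-870 days.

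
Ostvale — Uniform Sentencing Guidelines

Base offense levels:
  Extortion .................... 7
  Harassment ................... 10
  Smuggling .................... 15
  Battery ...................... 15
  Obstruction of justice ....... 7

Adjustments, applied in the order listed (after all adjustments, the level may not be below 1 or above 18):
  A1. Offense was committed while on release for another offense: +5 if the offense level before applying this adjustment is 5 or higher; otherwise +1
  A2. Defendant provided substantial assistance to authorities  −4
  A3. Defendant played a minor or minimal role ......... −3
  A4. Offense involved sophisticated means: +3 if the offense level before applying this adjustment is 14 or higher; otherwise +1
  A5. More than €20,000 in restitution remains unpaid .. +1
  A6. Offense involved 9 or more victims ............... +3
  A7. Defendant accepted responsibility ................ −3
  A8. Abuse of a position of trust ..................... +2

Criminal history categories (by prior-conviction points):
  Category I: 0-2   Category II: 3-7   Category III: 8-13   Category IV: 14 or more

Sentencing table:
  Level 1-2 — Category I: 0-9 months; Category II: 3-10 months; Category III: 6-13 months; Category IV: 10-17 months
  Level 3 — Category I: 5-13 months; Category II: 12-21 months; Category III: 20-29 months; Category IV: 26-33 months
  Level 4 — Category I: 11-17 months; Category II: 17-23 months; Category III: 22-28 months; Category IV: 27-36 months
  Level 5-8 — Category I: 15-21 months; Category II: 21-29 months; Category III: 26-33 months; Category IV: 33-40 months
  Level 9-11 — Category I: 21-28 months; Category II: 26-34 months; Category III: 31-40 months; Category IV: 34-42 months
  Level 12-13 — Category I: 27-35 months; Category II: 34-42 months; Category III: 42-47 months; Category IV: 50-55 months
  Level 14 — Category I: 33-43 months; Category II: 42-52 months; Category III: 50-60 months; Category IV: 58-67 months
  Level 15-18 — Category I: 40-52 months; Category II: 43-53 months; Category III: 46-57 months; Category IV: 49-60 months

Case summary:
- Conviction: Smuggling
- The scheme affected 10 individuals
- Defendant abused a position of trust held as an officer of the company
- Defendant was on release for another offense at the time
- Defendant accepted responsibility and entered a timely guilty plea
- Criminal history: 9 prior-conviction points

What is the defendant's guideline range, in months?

46-57 months

Base offense level for smuggling: 15.
A1 applies (level before this adjustment is 15 ≥ 5, so +5): 15 + 5 = 20.
A4 does not apply.
A5 does not apply.
A6 applies: 20 + 3 = 23.
A7 applies: 23 − 3 = 20.
A8 applies: 20 + 2 = 22.
Level 22 exceeds the maximum of 18; capped at 18.
Final offense level: 18.
Criminal history: 9 prior points → Category III (8-13).
Level 18 falls in the 15-18 band.
Grid: Level 15-18 × Category III = 46-57 months.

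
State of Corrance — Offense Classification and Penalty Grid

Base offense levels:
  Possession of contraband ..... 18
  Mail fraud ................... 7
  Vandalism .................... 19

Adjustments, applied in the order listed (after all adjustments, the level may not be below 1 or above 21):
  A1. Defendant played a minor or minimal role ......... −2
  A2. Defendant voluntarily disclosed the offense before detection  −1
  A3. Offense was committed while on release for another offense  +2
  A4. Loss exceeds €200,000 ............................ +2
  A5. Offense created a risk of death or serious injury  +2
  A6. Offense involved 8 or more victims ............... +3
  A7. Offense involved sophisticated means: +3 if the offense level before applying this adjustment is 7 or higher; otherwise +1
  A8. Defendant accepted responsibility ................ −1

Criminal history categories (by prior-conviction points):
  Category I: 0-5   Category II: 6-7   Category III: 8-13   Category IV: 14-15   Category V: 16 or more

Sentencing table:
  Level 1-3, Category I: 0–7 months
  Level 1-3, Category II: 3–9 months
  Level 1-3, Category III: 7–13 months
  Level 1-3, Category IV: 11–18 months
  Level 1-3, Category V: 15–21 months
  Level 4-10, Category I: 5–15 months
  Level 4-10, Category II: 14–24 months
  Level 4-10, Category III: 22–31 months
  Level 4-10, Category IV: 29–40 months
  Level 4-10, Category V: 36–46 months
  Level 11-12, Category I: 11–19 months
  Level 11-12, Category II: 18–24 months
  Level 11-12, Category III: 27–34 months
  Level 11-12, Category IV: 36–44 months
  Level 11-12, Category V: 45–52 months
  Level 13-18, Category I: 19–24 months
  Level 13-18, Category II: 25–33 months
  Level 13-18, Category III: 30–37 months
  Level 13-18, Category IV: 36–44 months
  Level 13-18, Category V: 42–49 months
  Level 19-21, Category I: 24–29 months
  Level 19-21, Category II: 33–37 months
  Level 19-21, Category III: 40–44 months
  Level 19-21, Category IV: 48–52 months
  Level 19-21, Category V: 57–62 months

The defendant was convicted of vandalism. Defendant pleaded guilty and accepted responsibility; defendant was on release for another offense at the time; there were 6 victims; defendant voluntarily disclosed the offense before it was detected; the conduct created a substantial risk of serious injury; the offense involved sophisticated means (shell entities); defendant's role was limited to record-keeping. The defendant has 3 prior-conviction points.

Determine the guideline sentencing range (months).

Base offense level for vandalism: 19.
A1 applies: 19 − 2 = 17.
A2 applies: 17 − 1 = 16.
A3 applies: 16 + 2 = 18.
A5 applies: 18 + 2 = 20.
A6 does not apply.
A7 applies (level before this adjustment is 20 ≥ 7, so +3): 20 + 3 = 23.
A8 applies: 23 − 1 = 22.
Level 22 exceeds the maximum of 21; capped at 21.
Final offense level: 21.
Criminal history: 3 prior points → Category I (0-5).
Level 21 falls in the 19-21 band.
Grid: Level 19-21 × Category I = 24-29 months.

24-29 months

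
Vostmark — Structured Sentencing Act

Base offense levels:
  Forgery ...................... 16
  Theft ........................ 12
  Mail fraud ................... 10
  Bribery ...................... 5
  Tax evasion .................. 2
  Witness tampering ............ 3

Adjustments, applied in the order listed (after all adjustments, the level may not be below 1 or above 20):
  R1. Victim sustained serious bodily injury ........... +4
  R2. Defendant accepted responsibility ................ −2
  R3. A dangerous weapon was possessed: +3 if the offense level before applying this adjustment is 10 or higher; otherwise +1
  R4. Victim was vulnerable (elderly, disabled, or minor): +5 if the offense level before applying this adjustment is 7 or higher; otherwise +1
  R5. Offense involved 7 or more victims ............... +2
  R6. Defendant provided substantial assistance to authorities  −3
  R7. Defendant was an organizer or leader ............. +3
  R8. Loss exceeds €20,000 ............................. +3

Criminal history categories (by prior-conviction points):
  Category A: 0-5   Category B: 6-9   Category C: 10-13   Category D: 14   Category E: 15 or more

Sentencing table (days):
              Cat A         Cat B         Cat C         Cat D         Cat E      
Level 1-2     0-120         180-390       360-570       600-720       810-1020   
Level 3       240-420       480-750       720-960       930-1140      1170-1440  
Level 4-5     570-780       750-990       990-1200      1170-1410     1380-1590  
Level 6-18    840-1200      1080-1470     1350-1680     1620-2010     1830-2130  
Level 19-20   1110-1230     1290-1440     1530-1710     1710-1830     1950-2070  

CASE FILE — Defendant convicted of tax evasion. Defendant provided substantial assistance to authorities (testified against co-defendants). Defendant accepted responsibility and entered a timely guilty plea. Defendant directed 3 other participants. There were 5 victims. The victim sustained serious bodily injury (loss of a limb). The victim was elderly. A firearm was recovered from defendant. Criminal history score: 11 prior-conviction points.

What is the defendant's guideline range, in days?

Base offense level for tax evasion: 2.
R1 applies: 2 + 4 = 6.
R2 applies: 6 − 2 = 4.
R3 applies (level before this adjustment is 4 < 10, so +1): 4 + 1 = 5.
R4 applies (level before this adjustment is 5 < 7, so +1): 5 + 1 = 6.
R5 does not apply.
R6 applies: 6 − 3 = 3.
R7 applies: 3 + 3 = 6.
R8 does not apply.
Final offense level: 6.
Criminal history: 11 prior points → Category C (10-13).
Level 6 falls in the 6-18 band.
Grid: Level 6-18 × Category C = 1350-1680 days.

1350-1680 days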